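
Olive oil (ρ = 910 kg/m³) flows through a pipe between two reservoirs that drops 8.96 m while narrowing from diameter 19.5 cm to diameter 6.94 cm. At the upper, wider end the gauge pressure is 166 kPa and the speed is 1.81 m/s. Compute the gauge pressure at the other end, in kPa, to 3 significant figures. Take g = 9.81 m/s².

155 kPa

Continuity gives A₁v₁ = A₂v₂, so v₂ = (299 cm²)/(37.8 cm²) × 1.81 m/s = 14.3 m/s.
Applying Bernoulli between the two ends and solving for P₂: P₂ = P₁ + ½ρ(v₁² − v₂²) − ρgΔh.
P₂ = 166000 + ½·910·(1.81² − 14.3²) − 910·9.81·(−8.96) = 166000 + (-91400) − (-80000) = 155000 Pa.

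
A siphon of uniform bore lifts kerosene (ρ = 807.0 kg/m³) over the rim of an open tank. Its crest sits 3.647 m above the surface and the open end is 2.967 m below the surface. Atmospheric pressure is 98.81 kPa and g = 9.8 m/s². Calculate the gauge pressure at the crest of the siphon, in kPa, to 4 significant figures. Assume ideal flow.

P_gauge ≈ -52.31 kPa

The outlet speed comes from Torricelli: v = √(2g·2.967) = 7.626 m/s.
The bore is uniform, so the speed at the crest is the same v. Bernoulli surface→crest: P_atm = P_top + ½ρv² + ρg·h_top.
P_top = 98810 − ½·807.0·7.626² − 807.0·9.8·3.647 = 46500 Pa. So P_gauge = P_top − P_atm = -52310 Pa.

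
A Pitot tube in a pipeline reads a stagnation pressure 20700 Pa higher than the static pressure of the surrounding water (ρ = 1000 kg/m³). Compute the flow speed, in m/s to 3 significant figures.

Bernoulli between the free stream and the stagnation point: ½ρv² = P_stag − P_static.
v = √(2ΔP/ρ) = √(2·20700/1000) = 6.43 m/s.

v = 6.43 m/s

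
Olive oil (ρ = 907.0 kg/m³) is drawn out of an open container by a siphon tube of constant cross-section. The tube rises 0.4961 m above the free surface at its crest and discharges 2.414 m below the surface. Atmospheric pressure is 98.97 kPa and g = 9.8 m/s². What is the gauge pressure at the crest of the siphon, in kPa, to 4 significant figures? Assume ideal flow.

P_gauge = -25.87 kPa

Bernoulli surface→outlet gives ½v² = g·h_out, so v = √(2·9.8·2.414) = 6.879 m/s.
Continuity keeps v the same throughout the tube; from surface to crest, P_atm + 0 = P_top + ½ρv² + ρg·h_top.
P_top = 98970 − ½·907.0·6.879² − 907.0·9.8·0.4961 = 73100 Pa. So P_gauge = P_top − P_atm = -25870 Pa.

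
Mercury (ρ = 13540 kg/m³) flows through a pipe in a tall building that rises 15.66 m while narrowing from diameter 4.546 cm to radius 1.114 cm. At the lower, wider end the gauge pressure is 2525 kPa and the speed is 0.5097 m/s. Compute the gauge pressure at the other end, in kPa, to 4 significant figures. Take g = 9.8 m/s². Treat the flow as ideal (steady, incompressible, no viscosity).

The volume flow rate is constant, so v₂ = (A₁/A₂)v₁ = (16.23/3.899)·0.5097 = 2.122 m/s.
Applying Bernoulli between the two ends and solving for P₂: P₂ = P₁ + ½ρ(v₁² − v₂²) − ρgΔh.
P₂ = 2525000 + ½·13540·(0.5097² − 2.122²) − 13540·9.8·(+15.66) = 2525000 + (-28730) − (2078000) = 418300 Pa.

418.3 kPa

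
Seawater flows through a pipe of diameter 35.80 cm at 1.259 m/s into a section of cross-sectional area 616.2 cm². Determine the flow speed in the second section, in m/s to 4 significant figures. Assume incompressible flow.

By continuity, v₂ = v₁·A₁/A₂ = 1.259·(1007/616.2) = 2.057 m/s.

v₂ ≈ 2.057 m/s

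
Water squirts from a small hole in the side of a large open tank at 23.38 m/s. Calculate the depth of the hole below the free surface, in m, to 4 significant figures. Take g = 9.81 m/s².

Inverting v = √(2gh) gives h = v² / 2g.
h = 23.38²/(2·9.81) = 546.6/19.62 = 27.86 m.

27.86 m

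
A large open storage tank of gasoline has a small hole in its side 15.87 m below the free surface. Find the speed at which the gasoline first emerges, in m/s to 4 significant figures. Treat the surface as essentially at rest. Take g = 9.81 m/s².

v ≈ 17.65 m/s

Bernoulli from surface to hole (P equal, v_surface ≈ 0): v = √(2gh) = √(2×9.81×15.87) = 17.65 m/s.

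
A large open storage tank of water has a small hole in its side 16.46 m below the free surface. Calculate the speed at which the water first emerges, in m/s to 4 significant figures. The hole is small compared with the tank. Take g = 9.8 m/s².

17.96 m/s

Bernoulli from surface to hole (P equal, v_surface ≈ 0): v = √(2gh) = √(2×9.8×16.46) = 17.96 m/s.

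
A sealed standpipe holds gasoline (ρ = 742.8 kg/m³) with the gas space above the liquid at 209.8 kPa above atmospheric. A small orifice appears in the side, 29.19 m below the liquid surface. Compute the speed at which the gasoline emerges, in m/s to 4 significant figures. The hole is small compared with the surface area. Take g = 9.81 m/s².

Take point 1 at the surface (v₁ ≈ 0) and point 2 at the hole (at atmospheric pressure). Bernoulli: P₁ + ρg h = P_atm + ½ρv₂².
With P₁ − P_atm = 209800 Pa, v₂ = √(2gh + 2ΔP/ρ) = √(2·9.81·29.19 + 2·209800/742.8) = 33.73 m/s.

v ≈ 33.73 m/s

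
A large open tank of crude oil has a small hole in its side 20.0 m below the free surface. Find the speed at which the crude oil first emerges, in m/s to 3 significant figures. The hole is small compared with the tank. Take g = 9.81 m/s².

Torricelli's result v = √(2gh) gives v = √(2·9.81·20.0) = 19.8 m/s.

v ≈ 19.8 m/s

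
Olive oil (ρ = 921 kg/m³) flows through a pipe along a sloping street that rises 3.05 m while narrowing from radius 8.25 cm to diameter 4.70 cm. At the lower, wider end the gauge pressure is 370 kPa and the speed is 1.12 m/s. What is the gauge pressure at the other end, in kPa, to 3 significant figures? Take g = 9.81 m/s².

The volume flow rate is constant, so v₂ = (A₁/A₂)v₁ = (214/17.3)·1.12 = 13.8 m/s.
Applying Bernoulli between the two ends and solving for P₂: P₂ = P₁ + ½ρ(v₁² − v₂²) − ρgΔh.
P₂ = 370000 + ½·921·(1.12² − 13.8²) − 921·9.81·(+3.05) = 370000 + (-87200) − (27600) = 255000 Pa.

P₂ ≈ 255 kPa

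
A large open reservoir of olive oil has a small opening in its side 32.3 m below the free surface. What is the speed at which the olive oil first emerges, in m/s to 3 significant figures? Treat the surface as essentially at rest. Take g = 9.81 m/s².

v ≈ 25.2 m/s

Bernoulli from surface to hole (P equal, v_surface ≈ 0): v = √(2gh) = √(2×9.81×32.3) = 25.2 m/s.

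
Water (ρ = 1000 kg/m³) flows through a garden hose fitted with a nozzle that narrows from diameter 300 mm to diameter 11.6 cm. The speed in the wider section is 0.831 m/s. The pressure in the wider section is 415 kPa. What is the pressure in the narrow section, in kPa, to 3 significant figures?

Mass conservation (A₁v₁ = A₂v₂) gives v₂ = 0.831 × 707/106 = 5.56 m/s.
Bernoulli (h₁ = h₂): P₁ − P₂ = ½ρ(v₂² − v₁²).
P₂ = P₁ − ½ρ(v₂² − v₁²) = 415000 − ½·1000·(5.56² − 0.831²) = 415000 − 15100 = 400000 Pa.

P₂ ≈ 400 kPa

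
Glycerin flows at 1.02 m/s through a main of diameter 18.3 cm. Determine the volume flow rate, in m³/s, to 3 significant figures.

Q = A·v = 0.0263 m² × 1.02 m/s = 0.0268 m³/s.

0.0268 m³/s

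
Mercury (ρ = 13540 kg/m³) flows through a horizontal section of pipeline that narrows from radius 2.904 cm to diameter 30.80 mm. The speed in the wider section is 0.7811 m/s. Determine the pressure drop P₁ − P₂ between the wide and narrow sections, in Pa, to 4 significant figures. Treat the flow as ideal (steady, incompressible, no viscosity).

Mass conservation (A₁v₁ = A₂v₂) gives v₂ = 0.7811 × 26.49/7.451 = 2.778 m/s.
Along the horizontal streamline, P + ½ρv² is constant.
P₁ − P₂ = ½·13540·(2.778² − 0.7811²) = ½·13540·7.105 = 48100 Pa.

ΔP ≈ 48100 Pa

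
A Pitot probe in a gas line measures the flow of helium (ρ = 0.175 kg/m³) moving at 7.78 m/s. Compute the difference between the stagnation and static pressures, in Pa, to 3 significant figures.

Bernoulli between the free stream and the stagnation point: ½ρv² = P_stag − P_static.
ΔP = ½·0.175·7.78² = 5.30 Pa.

ΔP ≈ 5.30 Pa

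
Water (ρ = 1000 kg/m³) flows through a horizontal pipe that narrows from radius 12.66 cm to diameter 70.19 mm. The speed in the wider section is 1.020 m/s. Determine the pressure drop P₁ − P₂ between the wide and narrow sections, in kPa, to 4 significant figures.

ΔP = 87.57 kPa

Mass conservation (A₁v₁ = A₂v₂) gives v₂ = 1.020 × 503.5/38.69 = 13.27 m/s.
With no height change, Bernoulli's equation is P₁ + ½ρv₁² = P₂ + ½ρv₂².
P₁ − P₂ = ½·1000·(13.27² − 1.020²) = ½·1000·175.1 = 87570 Pa.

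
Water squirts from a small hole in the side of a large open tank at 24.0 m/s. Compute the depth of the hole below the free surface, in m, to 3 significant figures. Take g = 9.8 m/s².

h ≈ 29.4 m

Torricelli: v = √(2gh), so h = v²/(2g).
h = 24.0²/(2·9.8) = 576/19.60 = 29.4 m.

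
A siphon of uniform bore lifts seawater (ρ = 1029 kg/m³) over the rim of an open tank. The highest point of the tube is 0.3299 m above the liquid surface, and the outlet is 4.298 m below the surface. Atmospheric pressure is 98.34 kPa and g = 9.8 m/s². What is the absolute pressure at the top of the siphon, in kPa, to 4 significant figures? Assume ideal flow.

P_top = 51.67 kPa

From the surface to the outlet (both open to atmosphere, surface at rest): v = √(2g·h_out) = √(2·9.8·4.298) = 9.178 m/s.
With constant cross-section the crest speed equals v; applying Bernoulli from the surface up to the crest, P_top = P_atm − ½ρv² − ρg·h_top.
P_top = 98340 − ½·1029·9.178² − 1029·9.8·0.3299 = 51670 Pa.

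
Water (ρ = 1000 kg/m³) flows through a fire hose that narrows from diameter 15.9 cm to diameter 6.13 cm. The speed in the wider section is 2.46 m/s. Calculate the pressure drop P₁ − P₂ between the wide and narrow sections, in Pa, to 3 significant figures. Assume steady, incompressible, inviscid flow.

The volume flow rate is constant, so v₂ = (A₁/A₂)v₁ = (199/29.5)·2.46 = 16.6 m/s.
With no height change, Bernoulli's equation is P₁ + ½ρv₁² = P₂ + ½ρv₂².
P₁ − P₂ = ½·1000·(16.6² − 2.46²) = ½·1000·268 = 134000 Pa.

ΔP ≈ 134000 Pa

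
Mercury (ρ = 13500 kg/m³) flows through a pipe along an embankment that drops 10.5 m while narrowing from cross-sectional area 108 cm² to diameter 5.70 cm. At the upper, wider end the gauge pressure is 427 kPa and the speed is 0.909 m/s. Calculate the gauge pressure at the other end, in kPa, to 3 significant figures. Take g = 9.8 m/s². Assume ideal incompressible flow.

P₂ ≈ 1720 kPa

Mass conservation (A₁v₁ = A₂v₂) gives v₂ = 0.909 × 108/25.5 = 3.85 m/s.
Energy conservation along the streamline gives P₂ = P₁ − ½ρ(v₂² − v₁²) − ρg(h₂ − h₁).
P₂ = 427000 + ½·13500·(0.909² − 3.85²) − 13500·9.8·(−10.5) = 427000 + (-94300) − (-1390000) = 1720000 Pa.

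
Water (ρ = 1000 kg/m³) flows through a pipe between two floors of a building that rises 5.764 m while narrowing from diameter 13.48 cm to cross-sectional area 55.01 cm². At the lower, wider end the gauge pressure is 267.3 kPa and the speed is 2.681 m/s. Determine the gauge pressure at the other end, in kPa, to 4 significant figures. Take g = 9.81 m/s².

P₂ = 190.2 kPa

By continuity, v₂ = v₁·A₁/A₂ = 2.681·(142.7/55.01) = 6.955 m/s.
Applying Bernoulli between the two ends and solving for P₂: P₂ = P₁ + ½ρ(v₁² − v₂²) − ρgΔh.
P₂ = 267300 + ½·1000·(2.681² − 6.955²) − 1000·9.81·(+5.764) = 267300 + (-20600) − (56540) = 190200 Pa.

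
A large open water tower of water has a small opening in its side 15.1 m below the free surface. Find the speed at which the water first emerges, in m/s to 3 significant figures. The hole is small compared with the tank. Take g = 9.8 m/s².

Bernoulli from surface to hole (P equal, v_surface ≈ 0): v = √(2gh) = √(2×9.8×15.1) = 17.2 m/s.

v ≈ 17.2 m/s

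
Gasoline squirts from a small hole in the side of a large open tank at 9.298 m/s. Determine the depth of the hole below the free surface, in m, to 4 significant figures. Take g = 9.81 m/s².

h ≈ 4.406 m

Torricelli: v = √(2gh), so h = v²/(2g).
h = 9.298²/(2·9.81) = 86.45/19.62 = 4.406 m.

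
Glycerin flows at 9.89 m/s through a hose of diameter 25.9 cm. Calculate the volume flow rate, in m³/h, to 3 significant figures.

Q = A·v = 0.0527 m² × 9.89 m/s = 0.521 m³/s.
Converting: 0.521 m³/s × 3600 = 1880 m³/h.

Q ≈ 1880 m³/h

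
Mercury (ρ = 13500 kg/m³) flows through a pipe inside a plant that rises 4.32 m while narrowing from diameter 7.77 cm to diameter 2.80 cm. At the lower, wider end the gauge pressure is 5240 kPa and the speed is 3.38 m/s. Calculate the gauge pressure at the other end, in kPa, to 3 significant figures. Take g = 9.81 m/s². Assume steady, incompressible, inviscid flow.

Continuity gives A₁v₁ = A₂v₂, so v₂ = (47.4 cm²)/(6.16 cm²) × 3.38 m/s = 26.0 m/s.
Energy conservation along the streamline gives P₂ = P₁ − ½ρ(v₂² − v₁²) − ρg(h₂ − h₁).
P₂ = 5240000 + ½·13500·(3.38² − 26.0²) − 13500·9.81·(+4.32) = 5240000 + (-4500000) − (572000) = 172000 Pa.

P₂ ≈ 172 kPa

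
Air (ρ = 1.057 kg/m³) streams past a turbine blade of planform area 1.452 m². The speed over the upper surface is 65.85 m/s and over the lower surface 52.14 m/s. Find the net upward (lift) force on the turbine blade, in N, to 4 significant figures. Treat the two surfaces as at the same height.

F ≈ 1241 N

From P + ½ρv² = const at equal height, P_low − P_up = ½ρ(v_up² − v_low²).
ΔP = ½·1.057·(65.85² − 52.14²) = 854.9 Pa.
Lift = ΔP · A = 854.9 × 1.452 = 1241 N.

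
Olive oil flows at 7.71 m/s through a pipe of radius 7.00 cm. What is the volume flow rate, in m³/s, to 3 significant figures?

Q = A·v = 0.0154 m² × 7.71 m/s = 0.119 m³/s.

0.119 m³/s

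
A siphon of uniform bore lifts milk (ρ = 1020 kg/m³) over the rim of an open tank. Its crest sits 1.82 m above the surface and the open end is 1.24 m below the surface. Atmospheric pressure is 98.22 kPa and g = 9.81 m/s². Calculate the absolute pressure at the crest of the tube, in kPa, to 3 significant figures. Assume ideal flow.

P_top ≈ 67.6 kPa

The outlet speed comes from Torricelli: v = √(2g·1.24) = 4.93 m/s.
The bore is uniform, so the speed at the crest is the same v. Bernoulli surface→crest: P_atm = P_top + ½ρv² + ρg·h_top.
P_top = 98220 − ½·1020·4.93² − 1020·9.81·1.82 = 67600 Pa.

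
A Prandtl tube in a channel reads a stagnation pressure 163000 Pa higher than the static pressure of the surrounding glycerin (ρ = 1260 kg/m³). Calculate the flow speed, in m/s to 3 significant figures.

v ≈ 16.1 m/s

Bernoulli between the free stream and the stagnation point: ½ρv² = P_stag − P_static.
v = √(2ΔP/ρ) = √(2·163000/1260) = 16.1 m/s.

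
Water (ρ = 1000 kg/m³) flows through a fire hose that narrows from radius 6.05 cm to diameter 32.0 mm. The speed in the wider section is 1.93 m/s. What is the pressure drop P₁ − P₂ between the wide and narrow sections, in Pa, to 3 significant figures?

ΔP ≈ 379000 Pa

By continuity, v₂ = v₁·A₁/A₂ = 1.93·(115/8.04) = 27.6 m/s.
With no height change, Bernoulli's equation is P₁ + ½ρv₁² = P₂ + ½ρv₂².
P₁ − P₂ = ½·1000·(27.6² − 1.93²) = ½·1000·758 = 379000 Pa.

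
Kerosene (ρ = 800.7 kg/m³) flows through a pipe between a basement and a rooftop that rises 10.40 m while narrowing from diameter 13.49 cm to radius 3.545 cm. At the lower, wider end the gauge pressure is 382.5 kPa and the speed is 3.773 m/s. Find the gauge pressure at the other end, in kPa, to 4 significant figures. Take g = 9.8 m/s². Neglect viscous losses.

By continuity, v₂ = v₁·A₁/A₂ = 3.773·(142.9/39.48) = 13.66 m/s.
Applying Bernoulli between the two ends and solving for P₂: P₂ = P₁ + ½ρ(v₁² − v₂²) − ρgΔh.
P₂ = 382500 + ½·800.7·(3.773² − 13.66²) − 800.7·9.8·(+10.40) = 382500 + (-68990) − (81610) = 231900 Pa.

P₂ ≈ 231.9 kPa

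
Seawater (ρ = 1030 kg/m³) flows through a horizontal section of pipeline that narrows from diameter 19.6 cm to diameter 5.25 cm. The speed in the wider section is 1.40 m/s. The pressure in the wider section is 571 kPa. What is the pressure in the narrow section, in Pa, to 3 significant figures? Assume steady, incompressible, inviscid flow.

P₂ ≈ 376000 Pa

By continuity, v₂ = v₁·A₁/A₂ = 1.40·(302/21.6) = 19.5 m/s.
With no height change, Bernoulli's equation is P₁ + ½ρv₁² = P₂ + ½ρv₂².
P₂ = P₁ − ½ρ(v₂² − v₁²) = 571000 − ½·1030·(19.5² − 1.40²) = 571000 − 195000 = 376000 Pa.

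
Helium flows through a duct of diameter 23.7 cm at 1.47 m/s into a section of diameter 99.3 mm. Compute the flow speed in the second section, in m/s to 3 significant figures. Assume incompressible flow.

Continuity gives A₁v₁ = A₂v₂, so v₂ = (441 cm²)/(77.4 cm²) × 1.47 m/s = 8.37 m/s.

v₂ ≈ 8.37 m/s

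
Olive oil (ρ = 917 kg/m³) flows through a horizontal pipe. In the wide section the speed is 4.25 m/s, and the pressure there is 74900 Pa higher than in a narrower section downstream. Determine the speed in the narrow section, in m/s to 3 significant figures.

Along the level pipe P + ½ρv² is conserved, hence v₂² = v₁² + 2(P₁ − P₂)/ρ.
v₂ = √(4.25² + 2·74900/917) = √(18.1 + 163) = 13.5 m/s.

v₂ ≈ 13.5 m/s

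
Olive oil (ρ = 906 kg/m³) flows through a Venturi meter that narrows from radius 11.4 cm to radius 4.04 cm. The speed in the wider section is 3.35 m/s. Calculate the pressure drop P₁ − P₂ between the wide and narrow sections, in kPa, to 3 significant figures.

ΔP ≈ 317 kPa

By continuity, v₂ = v₁·A₁/A₂ = 3.35·(408/51.3) = 26.7 m/s.
With no height change, Bernoulli's equation is P₁ + ½ρv₁² = P₂ + ½ρv₂².
P₁ − P₂ = ½·906·(26.7² − 3.35²) = ½·906·700 = 317000 Pa.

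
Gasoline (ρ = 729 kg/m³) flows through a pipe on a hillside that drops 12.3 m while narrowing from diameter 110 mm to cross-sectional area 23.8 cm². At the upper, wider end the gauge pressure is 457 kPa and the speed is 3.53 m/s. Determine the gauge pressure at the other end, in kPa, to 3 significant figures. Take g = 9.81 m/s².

Mass conservation (A₁v₁ = A₂v₂) gives v₂ = 3.53 × 95.0/23.8 = 14.1 m/s.
Applying Bernoulli between the two ends and solving for P₂: P₂ = P₁ + ½ρ(v₁² − v₂²) − ρgΔh.
P₂ = 457000 + ½·729·(3.53² − 14.1²) − 729·9.81·(−12.3) = 457000 + (-67900) − (-88000) = 477000 Pa.

P₂ = 477 kPa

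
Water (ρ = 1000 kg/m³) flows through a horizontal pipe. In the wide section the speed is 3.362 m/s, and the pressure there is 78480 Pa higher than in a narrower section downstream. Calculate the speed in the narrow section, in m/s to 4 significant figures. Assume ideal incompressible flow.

v₂ ≈ 12.97 m/s

Along the level pipe P + ½ρv² is conserved, hence v₂² = v₁² + 2(P₁ − P₂)/ρ.
v₂ = √(3.362² + 2·78480/1000) = √(11.30 + 157.0) = 12.97 m/s.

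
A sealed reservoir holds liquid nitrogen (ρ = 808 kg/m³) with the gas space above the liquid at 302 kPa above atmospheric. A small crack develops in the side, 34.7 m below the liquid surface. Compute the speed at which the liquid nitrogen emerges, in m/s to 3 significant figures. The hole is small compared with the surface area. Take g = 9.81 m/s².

Take point 1 at the surface (v₁ ≈ 0) and point 2 at the hole (at atmospheric pressure). Bernoulli: P₁ + ρg h = P_atm + ½ρv₂².
With P₁ − P_atm = 302000 Pa, v₂ = √(2gh + 2ΔP/ρ) = √(2·9.81·34.7 + 2·302000/808) = 37.8 m/s.

v = 37.8 m/s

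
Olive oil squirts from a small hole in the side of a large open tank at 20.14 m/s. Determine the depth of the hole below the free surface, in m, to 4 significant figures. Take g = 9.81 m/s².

h ≈ 20.67 m

For a small hole in a large open tank, ½v² = gh, giving h = v²/(2g).
h = 20.14²/(2·9.81) = 405.6/19.62 = 20.67 m.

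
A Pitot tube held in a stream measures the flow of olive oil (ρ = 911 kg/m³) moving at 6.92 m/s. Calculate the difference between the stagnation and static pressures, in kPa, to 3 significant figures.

The dynamic pressure equals the rise in static pressure at the stagnation point: ΔP = ½ρv².
ΔP = ½·911·6.92² = 21800 Pa.

ΔP ≈ 21.8 kPa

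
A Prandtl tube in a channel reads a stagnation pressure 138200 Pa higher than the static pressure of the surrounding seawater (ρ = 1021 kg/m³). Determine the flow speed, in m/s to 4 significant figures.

v = 16.45 m/s

The dynamic pressure equals the rise in static pressure at the stagnation point: ΔP = ½ρv².
v = √(2ΔP/ρ) = √(2·138200/1021) = 16.45 m/s.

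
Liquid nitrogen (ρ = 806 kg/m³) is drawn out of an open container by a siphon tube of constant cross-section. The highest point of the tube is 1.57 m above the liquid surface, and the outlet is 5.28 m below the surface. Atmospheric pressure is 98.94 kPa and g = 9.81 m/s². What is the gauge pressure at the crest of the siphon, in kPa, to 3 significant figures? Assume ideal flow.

From the surface to the outlet (both open to atmosphere, surface at rest): v = √(2g·h_out) = √(2·9.81·5.28) = 10.2 m/s.
Continuity keeps v the same throughout the tube; from surface to crest, P_atm + 0 = P_top + ½ρv² + ρg·h_top.
P_top = 98940 − ½·806·10.2² − 806·9.81·1.57 = 44800 Pa. So P_gauge = P_top − P_atm = -54200 Pa.

-54.2 kPa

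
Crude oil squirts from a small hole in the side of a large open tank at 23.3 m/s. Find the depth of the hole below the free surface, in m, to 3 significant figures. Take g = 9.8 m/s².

h ≈ 27.7 m

For a small hole in a large open tank, ½v² = gh, giving h = v²/(2g).
h = 23.3²/(2·9.8) = 543/19.60 = 27.7 m.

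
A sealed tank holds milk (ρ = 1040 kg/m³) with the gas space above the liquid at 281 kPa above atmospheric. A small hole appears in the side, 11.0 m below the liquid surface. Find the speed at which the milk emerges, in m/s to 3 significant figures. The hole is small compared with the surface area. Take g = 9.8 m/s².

Take point 1 at the surface (v₁ ≈ 0) and point 2 at the hole (at atmospheric pressure). Bernoulli: P₁ + ρg h = P_atm + ½ρv₂².
With P₁ − P_atm = 281000 Pa, v₂ = √(2gh + 2ΔP/ρ) = √(2·9.8·11.0 + 2·281000/1040) = 27.5 m/s.

v ≈ 27.5 m/s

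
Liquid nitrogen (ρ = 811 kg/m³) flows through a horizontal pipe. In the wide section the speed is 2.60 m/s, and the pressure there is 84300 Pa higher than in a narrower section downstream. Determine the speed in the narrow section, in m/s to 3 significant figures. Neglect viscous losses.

Horizontal Bernoulli: P₁ + ½ρv₁² = P₂ + ½ρv₂², so v₂² = v₁² + 2(P₁ − P₂)/ρ.
v₂ = √(2.60² + 2·84300/811) = √(6.76 + 208) = 14.7 m/s.

14.7 m/s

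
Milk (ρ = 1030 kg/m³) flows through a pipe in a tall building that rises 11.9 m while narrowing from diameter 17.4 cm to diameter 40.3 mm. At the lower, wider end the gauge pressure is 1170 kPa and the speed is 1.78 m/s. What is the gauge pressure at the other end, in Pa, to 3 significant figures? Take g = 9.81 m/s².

Continuity gives A₁v₁ = A₂v₂, so v₂ = (238 cm²)/(12.8 cm²) × 1.78 m/s = 33.2 m/s.
Applying Bernoulli between the two ends and solving for P₂: P₂ = P₁ + ½ρ(v₁² − v₂²) − ρgΔh.
P₂ = 1170000 + ½·1030·(1.78² − 33.2²) − 1030·9.81·(+11.9) = 1170000 + (-565000) − (120000) = 484000 Pa.

P₂ ≈ 484000 Pa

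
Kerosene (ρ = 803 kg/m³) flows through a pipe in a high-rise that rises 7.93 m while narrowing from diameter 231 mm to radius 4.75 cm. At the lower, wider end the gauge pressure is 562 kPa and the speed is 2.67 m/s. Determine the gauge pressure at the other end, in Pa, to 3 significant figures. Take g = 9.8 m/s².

P₂ ≈ 402000 Pa

By continuity, v₂ = v₁·A₁/A₂ = 2.67·(419/70.9) = 15.8 m/s.
Bernoulli: P₁ + ½ρv₁² + ρg h₁ = P₂ + ½ρv₂² + ρg h₂, so P₂ = P₁ + ½ρ(v₁² − v₂²) − ρg(h₂ − h₁).
P₂ = 562000 + ½·803·(2.67² − 15.8²) − 803·9.8·(+7.93) = 562000 + (-97200) − (62400) = 402000 Pa.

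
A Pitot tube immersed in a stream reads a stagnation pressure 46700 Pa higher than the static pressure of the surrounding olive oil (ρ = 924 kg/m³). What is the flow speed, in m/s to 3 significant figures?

Bernoulli between the free stream and the stagnation point: ½ρv² = P_stag − P_static.
v = √(2ΔP/ρ) = √(2·46700/924) = 10.1 m/s.

v = 10.1 m/s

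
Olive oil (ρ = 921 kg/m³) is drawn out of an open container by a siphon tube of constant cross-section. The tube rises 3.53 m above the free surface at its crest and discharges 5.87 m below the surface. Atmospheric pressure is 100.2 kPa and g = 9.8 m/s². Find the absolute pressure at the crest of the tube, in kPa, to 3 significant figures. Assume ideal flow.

P_top = 15.4 kPa

From the surface to the outlet (both open to atmosphere, surface at rest): v = √(2g·h_out) = √(2·9.8·5.87) = 10.7 m/s.
With constant cross-section the crest speed equals v; applying Bernoulli from the surface up to the crest, P_top = P_atm − ½ρv² − ρg·h_top.
P_top = 100200 − ½·921·10.7² − 921·9.8·3.53 = 15400 Pa.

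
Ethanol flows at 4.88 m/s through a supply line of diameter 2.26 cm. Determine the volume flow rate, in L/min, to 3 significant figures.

Q = A·v = 0.000401 m² × 4.88 m/s = 0.00196 m³/s.
Converting: 0.00196 m³/s × 60000 = 117 L/min.

Q = 117 L/min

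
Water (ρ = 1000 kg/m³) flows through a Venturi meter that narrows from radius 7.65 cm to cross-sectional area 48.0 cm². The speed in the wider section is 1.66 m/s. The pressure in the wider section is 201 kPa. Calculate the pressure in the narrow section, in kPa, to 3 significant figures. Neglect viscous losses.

P₂ = 182 kPa

Mass conservation (A₁v₁ = A₂v₂) gives v₂ = 1.66 × 184/48.0 = 6.36 m/s.
Along the horizontal streamline, P + ½ρv² is constant.
P₂ = P₁ − ½ρ(v₂² − v₁²) = 201000 − ½·1000·(6.36² − 1.66²) = 201000 − 18800 = 182000 Pa.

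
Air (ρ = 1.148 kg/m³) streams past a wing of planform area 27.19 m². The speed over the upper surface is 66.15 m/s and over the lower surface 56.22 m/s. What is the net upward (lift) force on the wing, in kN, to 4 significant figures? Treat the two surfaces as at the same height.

The faster flow above has the lower pressure; Bernoulli (same height) gives ΔP = ½ρ(v_up² − v_low²).
ΔP = ½·1.148·(66.15² − 56.22²) = 697.5 Pa.
Lift = ΔP · A = 697.5 × 27.19 = 18960 N.

F ≈ 18.96 kN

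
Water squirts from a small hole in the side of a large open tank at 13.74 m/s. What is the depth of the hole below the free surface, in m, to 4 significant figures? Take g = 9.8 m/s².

For a small hole in a large open tank, ½v² = gh, giving h = v²/(2g).
h = 13.74²/(2·9.8) = 188.8/19.60 = 9.632 m.

h ≈ 9.632 m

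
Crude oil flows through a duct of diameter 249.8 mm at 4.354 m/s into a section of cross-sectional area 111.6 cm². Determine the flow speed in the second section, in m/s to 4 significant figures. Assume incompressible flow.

Mass conservation (A₁v₁ = A₂v₂) gives v₂ = 4.354 × 490.1/111.6 = 19.12 m/s.

v₂ = 19.12 m/s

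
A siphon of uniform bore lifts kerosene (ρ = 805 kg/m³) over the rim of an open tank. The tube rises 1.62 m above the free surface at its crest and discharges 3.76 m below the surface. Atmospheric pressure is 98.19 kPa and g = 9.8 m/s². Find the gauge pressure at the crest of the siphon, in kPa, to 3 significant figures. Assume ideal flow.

The outlet speed comes from Torricelli: v = √(2g·3.76) = 8.58 m/s.
The bore is uniform, so the speed at the crest is the same v. Bernoulli surface→crest: P_atm = P_top + ½ρv² + ρg·h_top.
P_top = 98190 − ½·805·8.58² − 805·9.8·1.62 = 55700 Pa. So P_gauge = P_top − P_atm = -42400 Pa.

P_gauge ≈ -42.4 kPa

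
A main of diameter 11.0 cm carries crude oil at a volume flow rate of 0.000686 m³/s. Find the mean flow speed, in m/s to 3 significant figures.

0.0722 m/s

Q = 0.000686 m³/s = 0.000686 m³/s.
v = Q/A = 0.000686 / 0.00950 = 0.0722 m/s.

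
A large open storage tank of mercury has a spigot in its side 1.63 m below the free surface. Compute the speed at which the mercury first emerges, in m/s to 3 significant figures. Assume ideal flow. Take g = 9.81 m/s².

v ≈ 5.66 m/s

Torricelli's result v = √(2gh) gives v = √(2·9.81·1.63) = 5.66 m/s.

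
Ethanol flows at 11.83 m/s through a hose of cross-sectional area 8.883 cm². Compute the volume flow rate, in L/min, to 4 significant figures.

Q ≈ 630.5 L/min

Q = A·v = 0.0008883 m² × 11.83 m/s = 0.01051 m³/s.
Converting: 0.01051 m³/s × 60000 = 630.5 L/min.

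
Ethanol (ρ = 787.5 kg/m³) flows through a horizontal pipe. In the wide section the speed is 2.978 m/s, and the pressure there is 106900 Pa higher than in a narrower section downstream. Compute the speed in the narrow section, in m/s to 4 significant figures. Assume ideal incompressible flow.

v₂ ≈ 16.74 m/s

With h₁ = h₂, rearranging Bernoulli gives v₂ = √(v₁² + 2ΔP/ρ).
v₂ = √(2.978² + 2·106900/787.5) = √(8.868 + 271.5) = 16.74 m/s.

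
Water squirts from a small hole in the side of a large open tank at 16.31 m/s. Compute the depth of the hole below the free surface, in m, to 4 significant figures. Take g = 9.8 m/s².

For a small hole in a large open tank, ½v² = gh, giving h = v²/(2g).
h = 16.31²/(2·9.8) = 266.0/19.60 = 13.57 m.

h = 13.57 m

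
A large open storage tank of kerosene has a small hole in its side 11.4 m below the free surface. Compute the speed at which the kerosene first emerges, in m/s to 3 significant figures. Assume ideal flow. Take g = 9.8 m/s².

v = 14.9 m/s

The surface is effectively still and both ends are open, so ½v² = gh and v = √(2·9.8·11.4) = 14.9 m/s.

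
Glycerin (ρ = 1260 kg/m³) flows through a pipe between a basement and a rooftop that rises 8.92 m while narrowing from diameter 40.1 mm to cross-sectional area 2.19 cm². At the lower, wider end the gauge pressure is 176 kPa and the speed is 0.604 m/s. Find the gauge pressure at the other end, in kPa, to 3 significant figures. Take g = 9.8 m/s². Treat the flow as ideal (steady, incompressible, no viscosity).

P₂ ≈ 58.4 kPa

Continuity gives A₁v₁ = A₂v₂, so v₂ = (12.6 cm²)/(2.19 cm²) × 0.604 m/s = 3.48 m/s.
Applying Bernoulli between the two ends and solving for P₂: P₂ = P₁ + ½ρ(v₁² − v₂²) − ρgΔh.
P₂ = 176000 + ½·1260·(0.604² − 3.48²) − 1260·9.8·(+8.92) = 176000 + (-7410) − (110000) = 58400 Pa.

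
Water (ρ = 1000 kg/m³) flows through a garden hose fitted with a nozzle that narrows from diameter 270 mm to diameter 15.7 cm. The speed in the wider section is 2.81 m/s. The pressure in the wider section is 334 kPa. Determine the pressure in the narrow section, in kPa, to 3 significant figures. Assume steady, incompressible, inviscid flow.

P₂ = 303 kPa

Continuity gives A₁v₁ = A₂v₂, so v₂ = (573 cm²)/(194 cm²) × 2.81 m/s = 8.31 m/s.
Bernoulli (h₁ = h₂): P₁ − P₂ = ½ρ(v₂² − v₁²).
P₂ = P₁ − ½ρ(v₂² − v₁²) = 334000 − ½·1000·(8.31² − 2.81²) = 334000 − 30600 = 303000 Pa.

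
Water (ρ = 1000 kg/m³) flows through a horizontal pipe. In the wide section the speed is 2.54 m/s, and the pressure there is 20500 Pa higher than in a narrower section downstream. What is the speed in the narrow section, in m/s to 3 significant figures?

v₂ ≈ 6.89 m/s

Horizontal Bernoulli: P₁ + ½ρv₁² = P₂ + ½ρv₂², so v₂² = v₁² + 2(P₁ − P₂)/ρ.
v₂ = √(2.54² + 2·20500/1000) = √(6.45 + 41.0) = 6.89 m/s.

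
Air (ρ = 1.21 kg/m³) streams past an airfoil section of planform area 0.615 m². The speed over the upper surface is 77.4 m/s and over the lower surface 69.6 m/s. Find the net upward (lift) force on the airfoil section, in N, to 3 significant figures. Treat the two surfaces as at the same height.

The faster flow above has the lower pressure; Bernoulli (same height) gives ΔP = ½ρ(v_up² − v_low²).
ΔP = ½·1.21·(77.4² − 69.6²) = 694 Pa.
Lift = ΔP · A = 694 × 0.615 = 427 N.

427 N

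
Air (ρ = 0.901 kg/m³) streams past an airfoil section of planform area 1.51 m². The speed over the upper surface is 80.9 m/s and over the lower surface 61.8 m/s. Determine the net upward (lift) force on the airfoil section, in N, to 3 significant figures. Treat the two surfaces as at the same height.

1850 N

From P + ½ρv² = const at equal height, P_low − P_up = ½ρ(v_up² − v_low²).
ΔP = ½·0.901·(80.9² − 61.8²) = 1230 Pa.
Lift = ΔP · A = 1230 × 1.51 = 1850 N.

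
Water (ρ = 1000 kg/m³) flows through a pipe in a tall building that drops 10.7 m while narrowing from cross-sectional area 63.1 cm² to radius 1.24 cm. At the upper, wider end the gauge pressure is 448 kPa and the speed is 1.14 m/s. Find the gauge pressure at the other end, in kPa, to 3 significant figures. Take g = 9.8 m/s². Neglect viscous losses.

Mass conservation (A₁v₁ = A₂v₂) gives v₂ = 1.14 × 63.1/4.83 = 14.9 m/s.
Bernoulli: P₁ + ½ρv₁² + ρg h₁ = P₂ + ½ρv₂² + ρg h₂, so P₂ = P₁ + ½ρ(v₁² − v₂²) − ρg(h₂ − h₁).
P₂ = 448000 + ½·1000·(1.14² − 14.9²) − 1000·9.8·(−10.7) = 448000 + (-110000) − (-105000) = 443000 Pa.

P₂ = 443 kPa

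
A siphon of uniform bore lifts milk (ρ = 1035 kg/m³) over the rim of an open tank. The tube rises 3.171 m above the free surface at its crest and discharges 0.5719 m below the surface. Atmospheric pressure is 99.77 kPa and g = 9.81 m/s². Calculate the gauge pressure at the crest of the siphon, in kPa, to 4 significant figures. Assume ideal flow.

Bernoulli surface→outlet gives ½v² = g·h_out, so v = √(2·9.81·0.5719) = 3.350 m/s.
With constant cross-section the crest speed equals v; applying Bernoulli from the surface up to the crest, P_top = P_atm − ½ρv² − ρg·h_top.
P_top = 99770 − ½·1035·3.350² − 1035·9.81·3.171 = 61770 Pa. So P_gauge = P_top − P_atm = -38000 Pa.

-38.00 kPa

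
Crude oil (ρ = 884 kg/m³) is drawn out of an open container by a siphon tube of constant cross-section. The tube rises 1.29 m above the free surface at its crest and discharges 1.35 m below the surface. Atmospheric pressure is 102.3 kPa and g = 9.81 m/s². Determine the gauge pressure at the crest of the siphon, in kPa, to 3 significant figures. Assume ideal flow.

The outlet speed comes from Torricelli: v = √(2g·1.35) = 5.15 m/s.
With constant cross-section the crest speed equals v; applying Bernoulli from the surface up to the crest, P_top = P_atm − ½ρv² − ρg·h_top.
P_top = 102300 − ½·884·5.15² − 884·9.81·1.29 = 79400 Pa. So P_gauge = P_top − P_atm = -22900 Pa.

P_gauge = -22.9 kPa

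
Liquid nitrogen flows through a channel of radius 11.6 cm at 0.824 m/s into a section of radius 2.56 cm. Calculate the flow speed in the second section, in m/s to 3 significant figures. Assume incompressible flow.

v₂ ≈ 16.9 m/s

Continuity gives A₁v₁ = A₂v₂, so v₂ = (423 cm²)/(20.6 cm²) × 0.824 m/s = 16.9 m/s.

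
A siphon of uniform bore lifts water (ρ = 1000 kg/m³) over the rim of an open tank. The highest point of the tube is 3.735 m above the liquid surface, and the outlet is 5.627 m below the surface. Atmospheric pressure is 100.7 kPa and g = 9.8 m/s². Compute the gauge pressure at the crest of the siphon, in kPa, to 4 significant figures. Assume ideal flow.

-91.75 kPa

The outlet speed comes from Torricelli: v = √(2g·5.627) = 10.50 m/s.
With constant cross-section the crest speed equals v; applying Bernoulli from the surface up to the crest, P_top = P_atm − ½ρv² − ρg·h_top.
P_top = 100700 − ½·1000·10.50² − 1000·9.8·3.735 = 8952 Pa. So P_gauge = P_top − P_atm = -91750 Pa.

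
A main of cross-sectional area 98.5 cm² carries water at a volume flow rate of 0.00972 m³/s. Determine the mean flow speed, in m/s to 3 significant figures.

v ≈ 0.987 m/s

Q = 0.00972 m³/s = 0.00972 m³/s.
v = Q/A = 0.00972 / 0.00985 = 0.987 m/s.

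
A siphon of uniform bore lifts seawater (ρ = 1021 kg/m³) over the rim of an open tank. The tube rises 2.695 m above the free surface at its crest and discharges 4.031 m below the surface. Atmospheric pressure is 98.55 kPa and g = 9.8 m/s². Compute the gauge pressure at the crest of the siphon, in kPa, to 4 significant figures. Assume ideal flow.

From the surface to the outlet (both open to atmosphere, surface at rest): v = √(2g·h_out) = √(2·9.8·4.031) = 8.889 m/s.
The bore is uniform, so the speed at the crest is the same v. Bernoulli surface→crest: P_atm = P_top + ½ρv² + ρg·h_top.
P_top = 98550 − ½·1021·8.889² − 1021·9.8·2.695 = 31250 Pa. So P_gauge = P_top − P_atm = -67300 Pa.

P_gauge ≈ -67.30 kPa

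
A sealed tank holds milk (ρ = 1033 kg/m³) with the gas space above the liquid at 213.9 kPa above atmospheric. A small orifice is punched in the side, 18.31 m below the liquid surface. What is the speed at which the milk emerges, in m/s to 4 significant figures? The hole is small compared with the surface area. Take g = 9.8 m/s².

Take point 1 at the surface (v₁ ≈ 0) and point 2 at the hole (at atmospheric pressure). Bernoulli: P₁ + ρg h = P_atm + ½ρv₂².
With P₁ − P_atm = 213900 Pa, v₂ = √(2gh + 2ΔP/ρ) = √(2·9.8·18.31 + 2·213900/1033) = 27.80 m/s.

27.80 m/s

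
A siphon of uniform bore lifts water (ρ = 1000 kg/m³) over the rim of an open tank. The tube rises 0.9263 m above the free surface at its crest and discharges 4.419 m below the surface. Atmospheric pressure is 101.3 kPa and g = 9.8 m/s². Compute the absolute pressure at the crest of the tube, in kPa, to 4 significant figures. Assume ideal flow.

The outlet speed comes from Torricelli: v = √(2g·4.419) = 9.307 m/s.
Continuity keeps v the same throughout the tube; from surface to crest, P_atm + 0 = P_top + ½ρv² + ρg·h_top.
P_top = 101300 − ½·1000·9.307² − 1000·9.8·0.9263 = 48920 Pa.

P_top ≈ 48.92 kPa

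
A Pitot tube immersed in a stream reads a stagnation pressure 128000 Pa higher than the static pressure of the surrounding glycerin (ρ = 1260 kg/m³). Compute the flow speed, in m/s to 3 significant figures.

v ≈ 14.3 m/s

At the stagnation point the flow is brought to rest, so Bernoulli gives P_stag − P_static = ½ρv².
v = √(2ΔP/ρ) = √(2·128000/1260) = 14.3 m/s.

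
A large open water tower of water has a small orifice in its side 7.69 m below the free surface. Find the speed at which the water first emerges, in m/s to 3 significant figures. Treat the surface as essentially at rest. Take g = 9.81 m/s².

Bernoulli from surface to hole (P equal, v_surface ≈ 0): v = √(2gh) = √(2×9.81×7.69) = 12.3 m/s.

v ≈ 12.3 m/s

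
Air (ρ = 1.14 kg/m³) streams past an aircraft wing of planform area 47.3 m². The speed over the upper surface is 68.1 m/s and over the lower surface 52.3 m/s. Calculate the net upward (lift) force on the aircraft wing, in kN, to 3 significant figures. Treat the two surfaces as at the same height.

F = 51.3 kN

The faster flow above has the lower pressure; Bernoulli (same height) gives ΔP = ½ρ(v_up² − v_low²).
ΔP = ½·1.14·(68.1² − 52.3²) = 1080 Pa.
Lift = ΔP · A = 1080 × 47.3 = 51300 N.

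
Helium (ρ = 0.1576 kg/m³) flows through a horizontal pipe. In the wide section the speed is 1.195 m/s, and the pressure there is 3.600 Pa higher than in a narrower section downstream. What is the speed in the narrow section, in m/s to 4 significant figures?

Along the level pipe P + ½ρv² is conserved, hence v₂² = v₁² + 2(P₁ − P₂)/ρ.
v₂ = √(1.195² + 2·3.600/0.1576) = √(1.428 + 45.69) = 6.864 m/s.

6.864 m/s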